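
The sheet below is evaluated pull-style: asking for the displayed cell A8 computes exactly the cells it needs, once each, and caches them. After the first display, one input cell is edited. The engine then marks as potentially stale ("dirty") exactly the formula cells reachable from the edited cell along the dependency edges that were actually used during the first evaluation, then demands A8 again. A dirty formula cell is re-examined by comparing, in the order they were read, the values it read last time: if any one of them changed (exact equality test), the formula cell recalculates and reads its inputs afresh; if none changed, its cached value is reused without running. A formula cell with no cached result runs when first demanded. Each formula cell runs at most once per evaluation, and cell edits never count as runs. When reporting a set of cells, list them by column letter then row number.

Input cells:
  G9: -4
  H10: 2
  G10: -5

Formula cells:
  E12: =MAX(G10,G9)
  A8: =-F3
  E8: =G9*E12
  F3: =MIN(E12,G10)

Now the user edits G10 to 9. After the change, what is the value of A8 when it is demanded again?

Demanding A8 again yields -9.

First demand of the output computes:
  E12 = MAX(-5, -4) = -4
  F3 = MIN(-4, -5) = -5
  A8 = -(-5) = 5

After the edit, cleaning proceeds:
  E12: a read changed (G10 -5->9) — executes, giving 9.
  F3: a read changed (E12 -4->9; G10 -5->9) — executes, giving 9.
  A8: a read changed (F3 -5->9) — executes, giving -9.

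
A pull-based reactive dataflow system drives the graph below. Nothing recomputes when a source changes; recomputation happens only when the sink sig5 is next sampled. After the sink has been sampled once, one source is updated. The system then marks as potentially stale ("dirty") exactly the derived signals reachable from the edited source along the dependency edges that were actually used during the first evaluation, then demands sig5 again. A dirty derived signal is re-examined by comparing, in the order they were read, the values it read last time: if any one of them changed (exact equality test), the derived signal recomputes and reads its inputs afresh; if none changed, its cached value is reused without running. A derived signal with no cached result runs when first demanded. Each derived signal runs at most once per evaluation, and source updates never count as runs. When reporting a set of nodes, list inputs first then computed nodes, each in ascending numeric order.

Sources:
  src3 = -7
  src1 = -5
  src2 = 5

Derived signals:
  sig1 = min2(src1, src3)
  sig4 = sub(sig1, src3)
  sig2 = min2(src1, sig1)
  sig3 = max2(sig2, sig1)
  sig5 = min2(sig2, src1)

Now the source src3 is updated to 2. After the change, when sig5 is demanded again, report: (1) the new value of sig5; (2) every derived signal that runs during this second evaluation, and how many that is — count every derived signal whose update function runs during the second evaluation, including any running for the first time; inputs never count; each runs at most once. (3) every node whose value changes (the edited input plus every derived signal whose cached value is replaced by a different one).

New value of sig5: -5.
Derived signals that run: sig1, sig2, sig5 — 3 in total.
Values that change: src3, sig1, sig2, sig5.

First evaluation (everything demanded from the output):
  sig1 = min2(-5, -7) = -7
  sig2 = min2(-5, -7) = -7
  sig5 = min2(-7, -5) = -7

Propagation after the edit:
  sig1: runs — src3 -7->2; result -5.
  sig2: runs — sig1 -7->-5; result -5.
  sig5: runs — sig2 -7->-5; result -5.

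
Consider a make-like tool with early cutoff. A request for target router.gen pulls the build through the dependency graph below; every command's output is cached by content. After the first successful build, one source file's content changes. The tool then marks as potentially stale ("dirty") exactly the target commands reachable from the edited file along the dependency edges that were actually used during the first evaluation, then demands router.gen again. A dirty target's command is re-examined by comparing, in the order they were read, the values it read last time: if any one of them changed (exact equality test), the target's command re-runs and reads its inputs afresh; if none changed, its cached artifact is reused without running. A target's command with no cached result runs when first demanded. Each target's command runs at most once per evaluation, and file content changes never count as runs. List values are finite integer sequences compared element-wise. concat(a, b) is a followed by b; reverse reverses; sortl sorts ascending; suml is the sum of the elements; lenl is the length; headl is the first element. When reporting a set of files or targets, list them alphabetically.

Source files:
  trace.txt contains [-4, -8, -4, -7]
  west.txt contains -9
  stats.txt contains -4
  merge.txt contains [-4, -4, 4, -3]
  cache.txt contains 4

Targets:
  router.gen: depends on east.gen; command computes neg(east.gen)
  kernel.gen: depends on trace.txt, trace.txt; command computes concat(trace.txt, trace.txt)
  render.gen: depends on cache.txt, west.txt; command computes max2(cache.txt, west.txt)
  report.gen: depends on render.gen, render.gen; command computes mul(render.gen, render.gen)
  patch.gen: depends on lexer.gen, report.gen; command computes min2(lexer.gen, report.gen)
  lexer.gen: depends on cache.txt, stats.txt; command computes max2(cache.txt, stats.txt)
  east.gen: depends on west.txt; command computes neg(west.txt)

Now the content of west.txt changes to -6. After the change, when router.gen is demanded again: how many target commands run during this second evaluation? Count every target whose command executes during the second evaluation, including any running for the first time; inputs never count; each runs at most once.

First demand of the output computes:
  east.gen = neg(-9) = 9
  router.gen = neg(9) = -9

After the edit, cleaning proceeds:
  east.gen: a read changed (west.txt -9->-6) — executes, giving 6.
  router.gen: a read changed (east.gen 9->6) — executes, giving -6.

2 target commands run: east.gen, router.gen.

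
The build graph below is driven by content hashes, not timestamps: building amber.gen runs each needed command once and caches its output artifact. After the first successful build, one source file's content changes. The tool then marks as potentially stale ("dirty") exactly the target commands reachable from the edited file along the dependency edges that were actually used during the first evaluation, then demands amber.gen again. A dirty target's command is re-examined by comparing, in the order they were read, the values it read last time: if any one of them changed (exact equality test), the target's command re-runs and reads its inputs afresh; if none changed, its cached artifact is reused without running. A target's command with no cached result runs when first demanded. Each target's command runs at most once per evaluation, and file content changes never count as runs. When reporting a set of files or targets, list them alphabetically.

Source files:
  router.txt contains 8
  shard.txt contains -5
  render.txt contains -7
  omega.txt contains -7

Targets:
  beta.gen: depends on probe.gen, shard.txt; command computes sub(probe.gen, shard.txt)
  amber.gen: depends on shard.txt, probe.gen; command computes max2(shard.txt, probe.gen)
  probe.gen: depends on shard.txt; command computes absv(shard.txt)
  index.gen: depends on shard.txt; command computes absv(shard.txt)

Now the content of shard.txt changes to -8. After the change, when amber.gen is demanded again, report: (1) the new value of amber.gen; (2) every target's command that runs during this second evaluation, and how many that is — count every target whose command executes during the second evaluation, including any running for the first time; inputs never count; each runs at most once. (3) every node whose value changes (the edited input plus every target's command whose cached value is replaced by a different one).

Initial pass — values computed on the first demand:
  probe.gen = absv(-5) = 5
  amber.gen = max2(-5, 5) = 5

Second demand — change propagation:
  probe.gen: re-runs because shard.txt -5->-8; new result 8.
  amber.gen: re-runs because shard.txt -5->-8; probe.gen 5->8; new result 8.

amber.gen now evaluates to 8.
Run set: amber.gen, probe.gen (2 run).
Changed values: amber.gen, probe.gen, shard.txt.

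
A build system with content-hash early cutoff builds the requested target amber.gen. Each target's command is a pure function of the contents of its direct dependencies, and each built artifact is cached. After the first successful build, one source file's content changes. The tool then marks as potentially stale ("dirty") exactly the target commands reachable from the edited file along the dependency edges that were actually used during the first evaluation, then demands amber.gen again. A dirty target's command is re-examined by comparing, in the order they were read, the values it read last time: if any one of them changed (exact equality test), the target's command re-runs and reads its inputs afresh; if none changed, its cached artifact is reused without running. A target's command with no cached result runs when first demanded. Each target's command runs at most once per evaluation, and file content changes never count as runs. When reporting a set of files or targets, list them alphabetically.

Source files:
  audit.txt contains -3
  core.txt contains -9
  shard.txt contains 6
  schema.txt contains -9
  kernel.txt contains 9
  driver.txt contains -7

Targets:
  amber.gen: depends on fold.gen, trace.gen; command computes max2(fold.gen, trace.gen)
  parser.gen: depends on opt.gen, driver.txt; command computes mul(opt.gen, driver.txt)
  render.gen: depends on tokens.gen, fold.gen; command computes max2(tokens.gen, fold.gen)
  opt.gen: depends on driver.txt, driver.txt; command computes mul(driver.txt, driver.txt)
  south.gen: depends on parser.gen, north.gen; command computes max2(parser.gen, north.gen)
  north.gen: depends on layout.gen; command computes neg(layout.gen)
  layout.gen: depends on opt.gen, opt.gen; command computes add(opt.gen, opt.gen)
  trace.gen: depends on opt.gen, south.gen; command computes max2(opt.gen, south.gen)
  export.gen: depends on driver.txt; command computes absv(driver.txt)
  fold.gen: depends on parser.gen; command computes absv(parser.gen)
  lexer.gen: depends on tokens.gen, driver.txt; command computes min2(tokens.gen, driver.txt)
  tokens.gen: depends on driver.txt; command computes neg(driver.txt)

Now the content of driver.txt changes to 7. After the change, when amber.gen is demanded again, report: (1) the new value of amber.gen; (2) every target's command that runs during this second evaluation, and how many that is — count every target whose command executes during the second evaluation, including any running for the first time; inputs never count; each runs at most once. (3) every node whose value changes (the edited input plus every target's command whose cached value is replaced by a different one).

First evaluation (everything demanded from the output):
  opt.gen = mul(-7, -7) = 49
  layout.gen = add(49, 49) = 98
  north.gen = neg(98) = -98
  parser.gen = mul(49, -7) = -343
  fold.gen = absv(-343) = 343
  south.gen = max2(-343, -98) = -98
  trace.gen = max2(49, -98) = 49
  amber.gen = max2(343, 49) = 343

Propagation after the edit:
  opt.gen: runs — driver.txt -7->7; driver.txt -7->7; result 49 (same value as before).
  layout.gen: checked — values it read are unchanged (opt.gen unchanged, opt.gen unchanged); reused cached 98 without running.
  north.gen: checked — values it read are unchanged (layout.gen unchanged); reused cached -98 without running.
  parser.gen: runs — driver.txt -7->7; result 343.
  fold.gen: runs — parser.gen -343->343; result 343 (same value as before).
  south.gen: runs — parser.gen -343->343; result 343.
  trace.gen: runs — south.gen -98->343; result 343.
  amber.gen: runs — trace.gen 49->343; result 343 (same value as before).

Key observation: the cutoff stops propagation at layout.gen — its inputs' values are unchanged, so it reuses its cache.

New value of amber.gen: 343.
Target commands that run: amber.gen, fold.gen, opt.gen, parser.gen, south.gen, trace.gen — 6 in total.
Values that change: driver.txt, parser.gen, south.gen, trace.gen.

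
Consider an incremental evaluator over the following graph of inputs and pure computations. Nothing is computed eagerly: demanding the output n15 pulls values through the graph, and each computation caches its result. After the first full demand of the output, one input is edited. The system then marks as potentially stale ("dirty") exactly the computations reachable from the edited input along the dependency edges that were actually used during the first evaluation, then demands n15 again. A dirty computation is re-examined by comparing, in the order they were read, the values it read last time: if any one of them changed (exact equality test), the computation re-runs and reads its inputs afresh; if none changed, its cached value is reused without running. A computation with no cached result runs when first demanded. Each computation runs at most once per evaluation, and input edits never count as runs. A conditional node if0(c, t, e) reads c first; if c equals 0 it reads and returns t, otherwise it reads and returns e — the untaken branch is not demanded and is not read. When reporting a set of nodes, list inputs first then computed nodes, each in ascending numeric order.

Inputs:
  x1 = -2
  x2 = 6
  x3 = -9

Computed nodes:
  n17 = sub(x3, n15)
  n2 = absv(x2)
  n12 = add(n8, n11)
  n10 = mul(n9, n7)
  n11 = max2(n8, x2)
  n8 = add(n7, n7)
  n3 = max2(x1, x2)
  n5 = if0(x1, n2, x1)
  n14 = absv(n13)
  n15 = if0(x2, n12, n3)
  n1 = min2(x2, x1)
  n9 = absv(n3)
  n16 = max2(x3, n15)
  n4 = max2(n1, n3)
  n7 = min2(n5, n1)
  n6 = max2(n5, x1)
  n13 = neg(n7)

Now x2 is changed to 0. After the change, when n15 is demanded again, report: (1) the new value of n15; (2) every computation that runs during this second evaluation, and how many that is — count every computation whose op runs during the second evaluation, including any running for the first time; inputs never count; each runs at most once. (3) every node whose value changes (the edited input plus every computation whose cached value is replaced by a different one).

Initial pass — values computed on the first demand:
  n3 = max2(-2, 6) = 6
  n15 = if0(x2=6 -> else branch n3) = 6

Second demand — change propagation:
  n1: newly demanded (no cache) — executes and yields -2.
  n3: dirty yet unreached — the second evaluation never asks for it.
  n5: newly demanded (no cache) — executes and yields -2.
  n7: newly demanded (no cache) — executes and yields -2.
  n8: newly demanded (no cache) — executes and yields -4.
  n11: newly demanded (no cache) — executes and yields 0.
  n12: newly demanded (no cache) — executes and yields -4.
  n15: re-runs because x2 6->0; new result -4.

The important point: the flipped condition redirects demand; n3 is left stale, never re-checked.

n15 now evaluates to -4.
Run set: n1, n5, n7, n8, n11, n12, n15 (7 run).
Changed values: x2, n15.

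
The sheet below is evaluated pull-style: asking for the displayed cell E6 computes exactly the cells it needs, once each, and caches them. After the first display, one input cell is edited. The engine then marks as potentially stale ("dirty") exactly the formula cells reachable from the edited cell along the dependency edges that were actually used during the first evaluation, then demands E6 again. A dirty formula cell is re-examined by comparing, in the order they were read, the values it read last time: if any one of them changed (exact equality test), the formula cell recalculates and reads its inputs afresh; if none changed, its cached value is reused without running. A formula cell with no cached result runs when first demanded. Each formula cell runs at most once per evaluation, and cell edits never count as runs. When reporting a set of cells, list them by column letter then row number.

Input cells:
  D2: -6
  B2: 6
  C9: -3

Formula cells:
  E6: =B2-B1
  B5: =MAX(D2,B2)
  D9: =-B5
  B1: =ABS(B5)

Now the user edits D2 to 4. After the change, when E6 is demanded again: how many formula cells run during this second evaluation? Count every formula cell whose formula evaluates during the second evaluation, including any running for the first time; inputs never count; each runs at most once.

First demand of the output computes:
  B5 = MAX(-6, 6) = 6
  B1 = ABS(6) = 6
  E6 = 6 - 6 = 0

After the edit, cleaning proceeds:
  B5: a read changed (D2 -6->4) — executes, giving 6 — identical to its old value.
  B1: dirty, but its reads are unchanged (B5 unchanged); cached 6 stands.
  E6: dirty, but its reads are unchanged (B2 unchanged, B1 unchanged); cached 0 stands.

Note the absorption at B5: it re-runs yet its value is the same, leaving the output's value untouched.

1 formula cells run: B5.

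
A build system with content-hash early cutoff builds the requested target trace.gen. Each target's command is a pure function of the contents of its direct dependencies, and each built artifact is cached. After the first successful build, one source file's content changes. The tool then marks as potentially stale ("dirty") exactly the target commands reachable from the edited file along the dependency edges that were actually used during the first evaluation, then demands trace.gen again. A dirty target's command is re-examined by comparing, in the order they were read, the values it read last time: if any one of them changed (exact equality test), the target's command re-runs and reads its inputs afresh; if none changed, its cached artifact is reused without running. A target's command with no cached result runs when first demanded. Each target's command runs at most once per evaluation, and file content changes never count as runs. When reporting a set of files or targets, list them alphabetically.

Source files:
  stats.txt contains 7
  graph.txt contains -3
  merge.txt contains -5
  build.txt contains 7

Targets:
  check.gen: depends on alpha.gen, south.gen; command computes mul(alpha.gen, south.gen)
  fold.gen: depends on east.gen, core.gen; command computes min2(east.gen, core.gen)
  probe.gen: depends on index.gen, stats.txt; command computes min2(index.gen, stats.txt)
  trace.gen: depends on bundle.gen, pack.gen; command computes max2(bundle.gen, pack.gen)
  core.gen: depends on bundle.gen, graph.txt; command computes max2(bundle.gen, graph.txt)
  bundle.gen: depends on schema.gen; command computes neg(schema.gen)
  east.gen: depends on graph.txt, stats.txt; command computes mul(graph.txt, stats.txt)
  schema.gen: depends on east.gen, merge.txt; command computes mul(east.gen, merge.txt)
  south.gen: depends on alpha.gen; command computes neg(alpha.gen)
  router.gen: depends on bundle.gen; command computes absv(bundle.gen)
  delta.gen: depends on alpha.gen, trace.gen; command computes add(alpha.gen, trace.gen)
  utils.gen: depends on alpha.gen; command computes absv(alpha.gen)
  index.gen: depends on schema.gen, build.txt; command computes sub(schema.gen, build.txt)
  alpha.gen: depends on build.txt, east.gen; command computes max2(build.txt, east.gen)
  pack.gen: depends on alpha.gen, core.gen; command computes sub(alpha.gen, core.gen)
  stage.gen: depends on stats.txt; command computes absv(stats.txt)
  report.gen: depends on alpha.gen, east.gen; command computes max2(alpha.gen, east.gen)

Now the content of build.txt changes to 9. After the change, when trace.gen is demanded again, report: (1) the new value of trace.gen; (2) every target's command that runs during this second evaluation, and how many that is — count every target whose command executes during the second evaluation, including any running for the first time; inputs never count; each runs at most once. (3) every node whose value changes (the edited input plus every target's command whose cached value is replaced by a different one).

New value of trace.gen: 12.
Target commands that run: alpha.gen, pack.gen, trace.gen — 3 in total.
Values that change: alpha.gen, build.txt, pack.gen, trace.gen.

First evaluation (everything demanded from the output):
  east.gen = mul(-3, 7) = -21
  alpha.gen = max2(7, -21) = 7
  schema.gen = mul(-21, -5) = 105
  bundle.gen = neg(105) = -105
  core.gen = max2(-105, -3) = -3
  pack.gen = sub(7, -3) = 10
  trace.gen = max2(-105, 10) = 10

Propagation after the edit:
  alpha.gen: runs — build.txt 7->9; result 9.
  pack.gen: runs — alpha.gen 7->9; result 12.
  trace.gen: runs — pack.gen 10->12; result 12.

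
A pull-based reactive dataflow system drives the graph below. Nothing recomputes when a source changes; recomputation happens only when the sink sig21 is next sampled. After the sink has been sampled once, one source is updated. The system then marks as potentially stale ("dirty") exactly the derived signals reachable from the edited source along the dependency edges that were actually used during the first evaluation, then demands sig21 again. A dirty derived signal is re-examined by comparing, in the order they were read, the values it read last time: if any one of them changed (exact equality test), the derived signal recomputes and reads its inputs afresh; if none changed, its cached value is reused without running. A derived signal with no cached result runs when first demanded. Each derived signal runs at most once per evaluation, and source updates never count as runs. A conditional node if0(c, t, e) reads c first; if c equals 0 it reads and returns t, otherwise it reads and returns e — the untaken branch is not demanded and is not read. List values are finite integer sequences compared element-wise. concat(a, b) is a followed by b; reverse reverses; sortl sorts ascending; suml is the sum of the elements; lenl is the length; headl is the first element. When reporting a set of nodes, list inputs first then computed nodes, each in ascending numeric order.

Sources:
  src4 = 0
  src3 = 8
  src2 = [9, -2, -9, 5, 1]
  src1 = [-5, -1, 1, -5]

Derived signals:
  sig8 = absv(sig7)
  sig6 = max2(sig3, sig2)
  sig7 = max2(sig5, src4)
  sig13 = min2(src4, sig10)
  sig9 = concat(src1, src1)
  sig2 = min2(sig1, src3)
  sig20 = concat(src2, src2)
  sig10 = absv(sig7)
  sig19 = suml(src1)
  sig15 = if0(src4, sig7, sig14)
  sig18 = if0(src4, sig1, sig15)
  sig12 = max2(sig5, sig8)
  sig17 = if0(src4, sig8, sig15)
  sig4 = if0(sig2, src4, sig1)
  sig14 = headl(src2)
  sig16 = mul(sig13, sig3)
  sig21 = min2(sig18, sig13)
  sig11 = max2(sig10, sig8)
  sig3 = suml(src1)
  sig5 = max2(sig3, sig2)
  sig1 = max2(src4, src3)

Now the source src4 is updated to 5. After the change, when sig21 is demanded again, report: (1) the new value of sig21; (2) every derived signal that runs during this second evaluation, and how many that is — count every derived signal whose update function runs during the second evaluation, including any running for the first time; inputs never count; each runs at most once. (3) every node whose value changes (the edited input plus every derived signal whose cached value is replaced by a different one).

New value of sig21: 5.
Derived signals that run: sig1, sig7, sig13, sig14, sig15, sig18, sig21 — 7 in total.
Values that change: src4, sig13, sig18, sig21.
Key observation: a condition flipped, so demand reaches new nodes — sig14, sig15 run for the first time.

First evaluation (everything demanded from the output):
  sig1 = max2(0, 8) = 8
  sig2 = min2(8, 8) = 8
  sig3 = suml([-5, -1, 1, -5]) = -10
  sig5 = max2(-10, 8) = 8
  sig7 = max2(8, 0) = 8
  sig10 = absv(8) = 8
  sig13 = min2(0, 8) = 0
  sig18 = if0(src4=0 -> then branch sig1) = 8
  sig21 = min2(8, 0) = 0

Propagation after the edit:
  sig1: runs — src4 0->5; result 8 (same value as before).
  sig2: checked — values it read are unchanged (sig1 unchanged, src3 unchanged); reused cached 8 without running.
  sig5: checked — values it read are unchanged (sig3 unchanged, sig2 unchanged); reused cached 8 without running.
  sig7: runs — src4 0->5; result 8 (same value as before).
  sig10: checked — values it read are unchanged (sig7 unchanged); reused cached 8 without running.
  sig13: runs — src4 0->5; result 5.
  sig14: demanded for the first time — runs, produces 9.
  sig15: demanded for the first time — runs, produces 9.
  sig18: runs — src4 0->5; result 9.
  sig21: runs — sig18 8->9; sig13 0->5; result 5.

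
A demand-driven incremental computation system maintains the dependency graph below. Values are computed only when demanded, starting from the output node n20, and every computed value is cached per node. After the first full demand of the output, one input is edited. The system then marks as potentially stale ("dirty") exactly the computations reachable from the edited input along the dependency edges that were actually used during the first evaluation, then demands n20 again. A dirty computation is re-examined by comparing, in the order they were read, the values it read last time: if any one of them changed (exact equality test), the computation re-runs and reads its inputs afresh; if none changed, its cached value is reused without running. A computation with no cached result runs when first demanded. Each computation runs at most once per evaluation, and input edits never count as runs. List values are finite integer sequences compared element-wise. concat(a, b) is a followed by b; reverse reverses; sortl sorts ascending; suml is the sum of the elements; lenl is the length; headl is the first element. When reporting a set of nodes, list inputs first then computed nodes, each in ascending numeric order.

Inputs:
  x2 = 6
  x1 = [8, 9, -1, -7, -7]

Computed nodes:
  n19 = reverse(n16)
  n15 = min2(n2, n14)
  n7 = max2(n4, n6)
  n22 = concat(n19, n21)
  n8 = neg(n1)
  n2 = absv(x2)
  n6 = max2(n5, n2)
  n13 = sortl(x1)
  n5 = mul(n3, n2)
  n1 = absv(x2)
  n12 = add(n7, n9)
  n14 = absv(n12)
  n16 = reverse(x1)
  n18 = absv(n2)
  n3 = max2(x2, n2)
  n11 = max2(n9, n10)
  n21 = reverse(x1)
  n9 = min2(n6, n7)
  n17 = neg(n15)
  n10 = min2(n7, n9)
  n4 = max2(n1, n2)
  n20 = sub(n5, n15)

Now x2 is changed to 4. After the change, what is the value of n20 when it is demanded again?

First evaluation (everything demanded from the output):
  n1 = absv(6) = 6
  n2 = absv(6) = 6
  n3 = max2(6, 6) = 6
  n4 = max2(6, 6) = 6
  n5 = mul(6, 6) = 36
  n6 = max2(36, 6) = 36
  n7 = max2(6, 36) = 36
  n9 = min2(36, 36) = 36
  n12 = add(36, 36) = 72
  n14 = absv(72) = 72
  n15 = min2(6, 72) = 6
  n20 = sub(36, 6) = 30

Propagation after the edit:
  n1: runs — x2 6->4; result 4.
  n2: runs — x2 6->4; result 4.
  n3: runs — x2 6->4; n2 6->4; result 4.
  n4: runs — n1 6->4; n2 6->4; result 4.
  n5: runs — n3 6->4; n2 6->4; result 16.
  n6: runs — n5 36->16; n2 6->4; result 16.
  n7: runs — n4 6->4; n6 36->16; result 16.
  n9: runs — n6 36->16; n7 36->16; result 16.
  n12: runs — n7 36->16; n9 36->16; result 32.
  n14: runs — n12 72->32; result 32.
  n15: runs — n2 6->4; n14 72->32; result 4.
  n20: runs — n5 36->16; n15 6->4; result 12.

New value of n20: 12.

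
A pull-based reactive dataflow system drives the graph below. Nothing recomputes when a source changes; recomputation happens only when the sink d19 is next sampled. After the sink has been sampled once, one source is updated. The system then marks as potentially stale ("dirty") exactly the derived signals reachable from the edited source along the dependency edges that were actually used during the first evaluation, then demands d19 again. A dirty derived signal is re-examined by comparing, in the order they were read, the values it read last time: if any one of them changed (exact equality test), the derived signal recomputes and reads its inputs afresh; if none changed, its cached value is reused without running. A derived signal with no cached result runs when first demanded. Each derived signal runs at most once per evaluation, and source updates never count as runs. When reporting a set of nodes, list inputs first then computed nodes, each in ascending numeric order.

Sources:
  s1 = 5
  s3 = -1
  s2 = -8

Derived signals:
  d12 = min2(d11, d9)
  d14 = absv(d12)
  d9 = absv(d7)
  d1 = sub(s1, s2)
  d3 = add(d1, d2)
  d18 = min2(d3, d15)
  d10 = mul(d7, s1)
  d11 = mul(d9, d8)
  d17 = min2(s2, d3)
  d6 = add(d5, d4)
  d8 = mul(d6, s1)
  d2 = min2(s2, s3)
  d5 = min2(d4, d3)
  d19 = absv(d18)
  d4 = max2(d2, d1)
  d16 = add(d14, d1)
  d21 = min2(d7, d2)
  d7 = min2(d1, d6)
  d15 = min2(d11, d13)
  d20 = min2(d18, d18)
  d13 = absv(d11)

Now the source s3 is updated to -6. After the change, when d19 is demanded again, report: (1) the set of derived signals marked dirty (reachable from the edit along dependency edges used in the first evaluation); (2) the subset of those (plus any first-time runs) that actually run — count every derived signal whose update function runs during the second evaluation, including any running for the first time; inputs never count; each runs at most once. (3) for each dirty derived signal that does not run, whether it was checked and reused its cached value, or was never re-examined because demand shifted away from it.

Marked dirty: d2, d3, d4, d5, d6, d7, d8, d9, d11, d13, d15, d18, d19.
Derived signals that run: d2 — 1 in total.
Checked but reused from cache: d3, d4, d5, d6, d7, d8, d9, d11, d13, d15, d18, d19.
Key observation: the change is absorbed at d2 — it re-runs but produces the same value, and the output's value is unchanged.

First evaluation (everything demanded from the output):
  d1 = sub(5, -8) = 13
  d2 = min2(-8, -1) = -8
  d3 = add(13, -8) = 5
  d4 = max2(-8, 13) = 13
  d5 = min2(13, 5) = 5
  d6 = add(5, 13) = 18
  d7 = min2(13, 18) = 13
  d8 = mul(18, 5) = 90
  d9 = absv(13) = 13
  d11 = mul(13, 90) = 1170
  d13 = absv(1170) = 1170
  d15 = min2(1170, 1170) = 1170
  d18 = min2(5, 1170) = 5
  d19 = absv(5) = 5

Propagation after the edit:
  d2: runs — s3 -1->-6; result -8 (same value as before).
  d3: checked — values it read are unchanged (d1 unchanged, d2 unchanged); reused cached 5 without running.
  d4: checked — values it read are unchanged (d2 unchanged, d1 unchanged); reused cached 13 without running.
  d5: checked — values it read are unchanged (d4 unchanged, d3 unchanged); reused cached 5 without running.
  d6: checked — values it read are unchanged (d5 unchanged, d4 unchanged); reused cached 18 without running.
  d7: checked — values it read are unchanged (d1 unchanged, d6 unchanged); reused cached 13 without running.
  d8: checked — values it read are unchanged (d6 unchanged, s1 unchanged); reused cached 90 without running.
  d9: checked — values it read are unchanged (d7 unchanged); reused cached 13 without running.
  d11: checked — values it read are unchanged (d9 unchanged, d8 unchanged); reused cached 1170 without running.
  d13: checked — values it read are unchanged (d11 unchanged); reused cached 1170 without running.
  d15: checked — values it read are unchanged (d11 unchanged, d13 unchanged); reused cached 1170 without running.
  d18: checked — values it read are unchanged (d3 unchanged, d15 unchanged); reused cached 5 without running.
  d19: checked — values it read are unchanged (d18 unchanged); reused cached 5 without running.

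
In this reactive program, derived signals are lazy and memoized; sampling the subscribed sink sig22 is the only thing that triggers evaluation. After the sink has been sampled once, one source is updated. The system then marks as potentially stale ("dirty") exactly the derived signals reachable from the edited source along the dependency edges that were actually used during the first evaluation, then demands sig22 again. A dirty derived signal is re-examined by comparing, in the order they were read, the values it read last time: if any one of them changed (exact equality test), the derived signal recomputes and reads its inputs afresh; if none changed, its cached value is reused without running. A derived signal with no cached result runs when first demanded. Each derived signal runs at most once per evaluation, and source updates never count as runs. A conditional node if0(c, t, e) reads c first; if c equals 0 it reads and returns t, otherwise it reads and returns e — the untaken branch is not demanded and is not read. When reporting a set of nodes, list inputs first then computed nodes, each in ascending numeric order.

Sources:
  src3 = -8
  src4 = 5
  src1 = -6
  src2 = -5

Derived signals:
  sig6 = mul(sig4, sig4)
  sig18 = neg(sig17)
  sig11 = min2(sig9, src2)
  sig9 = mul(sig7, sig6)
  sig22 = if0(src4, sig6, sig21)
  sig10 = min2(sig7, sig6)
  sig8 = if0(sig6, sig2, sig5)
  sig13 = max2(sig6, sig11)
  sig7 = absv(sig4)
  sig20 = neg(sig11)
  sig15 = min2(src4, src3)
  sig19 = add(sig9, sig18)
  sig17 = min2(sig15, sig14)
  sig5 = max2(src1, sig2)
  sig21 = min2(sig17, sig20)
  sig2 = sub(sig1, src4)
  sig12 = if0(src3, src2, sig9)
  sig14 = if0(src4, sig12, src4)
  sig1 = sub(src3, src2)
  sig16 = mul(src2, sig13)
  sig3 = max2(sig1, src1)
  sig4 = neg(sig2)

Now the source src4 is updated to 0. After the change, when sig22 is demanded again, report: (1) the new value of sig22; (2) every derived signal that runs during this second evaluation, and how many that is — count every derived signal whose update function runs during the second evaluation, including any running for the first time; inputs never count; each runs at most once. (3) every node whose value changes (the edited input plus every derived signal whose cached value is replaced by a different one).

First demand of the output computes:
  sig1 = sub(-8, -5) = -3
  sig2 = sub(-3, 5) = -8
  sig4 = neg(-8) = 8
  sig6 = mul(8, 8) = 64
  sig7 = absv(8) = 8
  sig9 = mul(8, 64) = 512
  sig11 = min2(512, -5) = -5
  sig14 = if0(src4=5 -> else branch src4) = 5
  sig15 = min2(5, -8) = -8
  sig17 = min2(-8, 5) = -8
  sig20 = neg(-5) = 5
  sig21 = min2(-8, 5) = -8
  sig22 = if0(src4=5 -> else branch sig21) = -8

After the edit, cleaning proceeds:
  sig2: a read changed (src4 5->0) — executes, giving -3.
  sig4: a read changed (sig2 -8->-3) — executes, giving 3.
  sig6: a read changed (sig4 8->3; sig4 8->3) — executes, giving 9.
  sig7: stays stale; no demand reaches it after the flip.
  sig9: stays stale; no demand reaches it after the flip.
  sig11: stays stale; no demand reaches it after the flip.
  sig14: stays stale; no demand reaches it after the flip.
  sig15: stays stale; no demand reaches it after the flip.
  sig17: stays stale; no demand reaches it after the flip.
  sig20: stays stale; no demand reaches it after the flip.
  sig21: stays stale; no demand reaches it after the flip.
  sig22: a read changed (src4 5->0) — executes, giving 9.

Note the branch switch — demand abandons sig7, sig9, sig11, sig14, sig15, sig17, sig20, sig21, which are never re-examined.

Demanding sig22 again yields 9.
4 derived signals run: sig2, sig4, sig6, sig22.
The nodes whose values change: src4, sig2, sig4, sig6, sig22.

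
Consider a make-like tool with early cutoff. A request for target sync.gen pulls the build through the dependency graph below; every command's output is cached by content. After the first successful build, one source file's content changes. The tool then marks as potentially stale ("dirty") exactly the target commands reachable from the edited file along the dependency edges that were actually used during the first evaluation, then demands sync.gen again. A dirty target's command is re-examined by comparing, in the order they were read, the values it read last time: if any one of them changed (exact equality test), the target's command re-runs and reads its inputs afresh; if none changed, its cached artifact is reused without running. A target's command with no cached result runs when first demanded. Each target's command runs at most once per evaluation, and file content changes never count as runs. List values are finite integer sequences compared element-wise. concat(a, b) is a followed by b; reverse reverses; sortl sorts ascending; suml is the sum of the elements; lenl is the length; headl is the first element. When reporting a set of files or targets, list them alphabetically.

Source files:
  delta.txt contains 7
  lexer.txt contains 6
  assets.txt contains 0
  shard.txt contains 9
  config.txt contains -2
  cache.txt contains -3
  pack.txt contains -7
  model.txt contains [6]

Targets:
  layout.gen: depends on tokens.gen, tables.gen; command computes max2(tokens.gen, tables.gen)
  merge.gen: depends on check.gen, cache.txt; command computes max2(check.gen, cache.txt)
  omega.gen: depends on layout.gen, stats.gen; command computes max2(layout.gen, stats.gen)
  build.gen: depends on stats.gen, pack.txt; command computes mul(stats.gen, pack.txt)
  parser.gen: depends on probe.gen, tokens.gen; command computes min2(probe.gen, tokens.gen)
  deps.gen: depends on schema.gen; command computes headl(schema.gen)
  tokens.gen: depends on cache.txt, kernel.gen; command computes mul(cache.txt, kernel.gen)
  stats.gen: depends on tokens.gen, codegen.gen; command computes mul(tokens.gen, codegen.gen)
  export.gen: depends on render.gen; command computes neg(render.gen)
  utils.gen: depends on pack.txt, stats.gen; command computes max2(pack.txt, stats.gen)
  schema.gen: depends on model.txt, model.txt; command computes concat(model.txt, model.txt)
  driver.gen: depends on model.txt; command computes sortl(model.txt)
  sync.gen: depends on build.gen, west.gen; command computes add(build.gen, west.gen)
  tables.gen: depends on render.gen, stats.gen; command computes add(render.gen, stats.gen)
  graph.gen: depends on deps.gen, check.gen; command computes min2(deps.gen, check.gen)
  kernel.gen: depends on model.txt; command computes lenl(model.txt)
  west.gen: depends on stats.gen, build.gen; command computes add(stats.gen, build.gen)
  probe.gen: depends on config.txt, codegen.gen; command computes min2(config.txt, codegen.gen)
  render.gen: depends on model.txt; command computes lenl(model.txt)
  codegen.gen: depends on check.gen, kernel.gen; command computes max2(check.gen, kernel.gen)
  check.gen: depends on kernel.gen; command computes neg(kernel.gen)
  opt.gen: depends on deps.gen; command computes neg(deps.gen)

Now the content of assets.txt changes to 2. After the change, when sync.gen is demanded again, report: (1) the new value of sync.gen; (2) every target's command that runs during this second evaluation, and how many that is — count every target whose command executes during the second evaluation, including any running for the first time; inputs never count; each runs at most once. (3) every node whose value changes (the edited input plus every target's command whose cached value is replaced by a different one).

Demanding sync.gen again yields 39.
0 target commands run: none.
The nodes whose values change: assets.txt.
Note the shortcut — nothing in the graph depends on assets.txt at all, so no recomputation happens.

First demand of the output computes:
  kernel.gen = lenl([6]) = 1
  check.gen = neg(1) = -1
  codegen.gen = max2(-1, 1) = 1
  tokens.gen = mul(-3, 1) = -3
  stats.gen = mul(-3, 1) = -3
  build.gen = mul(-3, -7) = 21
  west.gen = add(-3, 21) = 18
  sync.gen = add(21, 18) = 39

After the edit, cleaning proceeds:
  no node depends on assets.txt at all; the second demand re-runs nothing.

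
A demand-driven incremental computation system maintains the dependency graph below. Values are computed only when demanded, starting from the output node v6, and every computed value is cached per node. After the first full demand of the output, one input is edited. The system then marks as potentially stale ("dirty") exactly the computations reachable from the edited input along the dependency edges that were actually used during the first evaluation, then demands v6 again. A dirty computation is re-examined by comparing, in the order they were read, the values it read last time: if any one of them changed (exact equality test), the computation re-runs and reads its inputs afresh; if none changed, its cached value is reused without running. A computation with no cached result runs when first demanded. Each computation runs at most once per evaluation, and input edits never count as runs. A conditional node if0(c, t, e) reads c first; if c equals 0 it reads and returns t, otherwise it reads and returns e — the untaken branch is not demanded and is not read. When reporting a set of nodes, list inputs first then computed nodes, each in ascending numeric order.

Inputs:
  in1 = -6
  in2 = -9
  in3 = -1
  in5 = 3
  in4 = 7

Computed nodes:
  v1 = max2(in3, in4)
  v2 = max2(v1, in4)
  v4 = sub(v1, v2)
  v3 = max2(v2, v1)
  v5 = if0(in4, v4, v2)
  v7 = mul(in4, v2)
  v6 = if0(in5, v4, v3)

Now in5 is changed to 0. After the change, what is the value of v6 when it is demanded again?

New value of v6: 0.
Key observation: a condition flipped, so demand reaches new nodes — v4 runs for the first time.

First evaluation (everything demanded from the output):
  v1 = max2(-1, 7) = 7
  v2 = max2(7, 7) = 7
  v3 = max2(7, 7) = 7
  v6 = if0(in5=3 -> else branch v3) = 7

Propagation after the edit:
  v4: demanded for the first time — runs, produces 0.
  v6: runs — in5 3->0; result 0.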